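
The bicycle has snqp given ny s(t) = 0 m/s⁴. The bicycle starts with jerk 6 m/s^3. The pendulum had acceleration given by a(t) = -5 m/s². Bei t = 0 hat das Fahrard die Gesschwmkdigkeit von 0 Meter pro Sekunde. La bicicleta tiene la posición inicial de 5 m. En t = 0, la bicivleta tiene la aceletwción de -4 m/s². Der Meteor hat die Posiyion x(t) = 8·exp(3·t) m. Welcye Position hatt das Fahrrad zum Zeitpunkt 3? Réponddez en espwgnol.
Partiendo del snap s(t) = 0, tomamos 4 antiderivadas. La antiderivada del snap es la sacudida. Usando j(0) = 6, obtenemos j(t) = 6. Tomando ∫j(t)dt y aplicando a(0) = -4, encontramos a(t) = 6·t - 4. La antiderivada de la aceleración, con v(0) = 0, da la velocidad: v(t) = t·(3·t - 4). La integral de la velocidad, con x(0) = 5, da la posición: x(t) = t^3 - 2·t^2 + 5. Tenemos la posición x(t) = t^3 - 2·t^2 + 5. Sustituyendo t = 3: x(3) = 14.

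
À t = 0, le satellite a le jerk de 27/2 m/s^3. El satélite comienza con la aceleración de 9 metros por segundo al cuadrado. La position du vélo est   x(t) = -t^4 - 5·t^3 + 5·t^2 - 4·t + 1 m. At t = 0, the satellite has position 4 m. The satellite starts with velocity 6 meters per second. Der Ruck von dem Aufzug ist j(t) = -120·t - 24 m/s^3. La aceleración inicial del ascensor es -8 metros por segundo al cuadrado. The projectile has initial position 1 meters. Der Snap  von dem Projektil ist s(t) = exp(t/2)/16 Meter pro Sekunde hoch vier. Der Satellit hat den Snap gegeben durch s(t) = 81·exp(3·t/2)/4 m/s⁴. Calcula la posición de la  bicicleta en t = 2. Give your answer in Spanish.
Tenemos la posición x(t) = -t^4 - 5·t^3 + 5·t^2 - 4·t + 1. Sustituyendo t = 2: x(2) = -43.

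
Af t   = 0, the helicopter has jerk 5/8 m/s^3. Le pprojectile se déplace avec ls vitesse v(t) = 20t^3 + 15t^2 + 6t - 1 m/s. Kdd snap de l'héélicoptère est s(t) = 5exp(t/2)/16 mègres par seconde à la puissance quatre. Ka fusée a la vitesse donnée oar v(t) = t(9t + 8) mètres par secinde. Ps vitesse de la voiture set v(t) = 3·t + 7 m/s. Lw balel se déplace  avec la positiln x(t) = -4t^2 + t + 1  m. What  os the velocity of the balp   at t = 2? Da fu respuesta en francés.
En partant de la position x(t) = -4·t^2 + t + 1, nous prenons 1 dérivée. En prenant d/dt de x(t), nous trouvons v(t) = 1 - 8·t. Nous avons la vitesse v(t) = 1 - 8·t. En substituant t = 2: v(2) = -15.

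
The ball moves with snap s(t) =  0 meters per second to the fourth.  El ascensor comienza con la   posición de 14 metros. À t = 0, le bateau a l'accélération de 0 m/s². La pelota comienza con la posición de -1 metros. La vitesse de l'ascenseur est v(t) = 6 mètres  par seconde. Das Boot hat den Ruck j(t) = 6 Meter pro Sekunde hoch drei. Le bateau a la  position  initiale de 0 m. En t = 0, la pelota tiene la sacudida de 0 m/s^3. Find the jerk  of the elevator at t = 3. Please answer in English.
We must differentiate our velocity equation v(t) = 6 2 times. Differentiating velocity, we get acceleration: a(t) = 0. The derivative of acceleration gives jerk: j(t) = 0. We have jerk j(t) = 0. Substituting t = 3: j(3) = 0.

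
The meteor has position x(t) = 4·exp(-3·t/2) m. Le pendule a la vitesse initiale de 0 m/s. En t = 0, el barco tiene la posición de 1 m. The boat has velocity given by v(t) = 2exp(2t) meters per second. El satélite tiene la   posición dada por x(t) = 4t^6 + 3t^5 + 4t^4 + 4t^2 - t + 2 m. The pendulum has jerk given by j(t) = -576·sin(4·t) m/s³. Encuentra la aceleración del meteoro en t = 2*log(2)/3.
Para resolver esto, necesitamos tomar 2 derivadas de nuestra ecuación de la posición x(t) = 4·exp(-3·t/2). Derivando la posición, obtenemos la velocidad: v(t) = -6·exp(-3·t/2). La derivada de la velocidad da la aceleración: a(t) = 9·exp(-3·t/2). Tenemos la aceleración a(t) = 9·exp(-3·t/2). Sustituyendo t = 2*log(2)/3: a(2*log(2)/3) = 9/2.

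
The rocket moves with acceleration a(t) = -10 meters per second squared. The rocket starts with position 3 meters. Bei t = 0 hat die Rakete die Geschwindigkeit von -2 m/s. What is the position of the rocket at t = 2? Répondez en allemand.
Wir müssen unsere Gleichung für die Beschleunigung a(t) = -10 2-mal integrieren. Mit ∫a(t)dt und Anwendung von v(0) = -2, finden wir v(t) = -10·t - 2. Mit ∫v(t)dt und Anwendung von x(0) = 3, finden wir x(t) = -5·t^2 - 2·t + 3. Wir haben die Position x(t) = -5·t^2 - 2·t + 3. Durch Einsetzen von t = 2: x(2) = -21.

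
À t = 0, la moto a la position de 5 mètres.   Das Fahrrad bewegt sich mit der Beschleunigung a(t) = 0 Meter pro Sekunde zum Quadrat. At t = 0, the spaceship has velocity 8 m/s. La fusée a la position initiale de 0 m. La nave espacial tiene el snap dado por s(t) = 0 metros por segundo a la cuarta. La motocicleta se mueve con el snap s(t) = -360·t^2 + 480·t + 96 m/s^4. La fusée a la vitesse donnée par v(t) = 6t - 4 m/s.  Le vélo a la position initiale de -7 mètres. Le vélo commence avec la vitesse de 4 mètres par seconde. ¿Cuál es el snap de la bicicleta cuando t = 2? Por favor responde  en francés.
Nous devons dériver notre équation de l'accélération a(t) = 0 2 fois. En prenant d/dt de a(t), nous trouvons j(t) = 0. En prenant d/dt de j(t), nous trouvons s(t) = 0. Nous avons le snap s(t) = 0. En substituant t = 2: s(2) = 0.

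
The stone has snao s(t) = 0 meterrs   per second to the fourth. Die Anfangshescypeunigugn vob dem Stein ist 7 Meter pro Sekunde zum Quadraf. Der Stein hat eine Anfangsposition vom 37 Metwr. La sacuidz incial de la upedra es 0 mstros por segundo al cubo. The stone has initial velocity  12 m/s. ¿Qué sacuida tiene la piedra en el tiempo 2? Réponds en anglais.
To find the answer, we compute 1 antiderivative of s(t) = 0. Taking ∫s(t)dt and applying j(0) = 0, we find j(t) = 0. Using j(t) = 0 and substituting t = 2, we find j = 0.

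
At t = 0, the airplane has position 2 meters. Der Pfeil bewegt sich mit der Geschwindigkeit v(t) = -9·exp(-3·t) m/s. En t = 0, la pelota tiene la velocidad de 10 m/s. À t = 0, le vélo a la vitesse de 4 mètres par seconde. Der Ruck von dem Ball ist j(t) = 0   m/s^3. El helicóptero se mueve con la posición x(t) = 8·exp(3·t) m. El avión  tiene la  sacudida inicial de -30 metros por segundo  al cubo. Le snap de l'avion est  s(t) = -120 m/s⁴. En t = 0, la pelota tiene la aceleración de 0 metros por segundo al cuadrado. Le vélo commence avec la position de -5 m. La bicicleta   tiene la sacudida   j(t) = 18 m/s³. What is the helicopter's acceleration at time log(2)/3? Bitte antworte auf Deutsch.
Wir müssen unsere Gleichung für die Position x(t) = 8·exp(3·t) 2-mal ableiten. Mit d/dt von x(t) finden wir v(t) = 24·exp(3·t). Durch Ableiten von der Geschwindigkeit erhalten wir die Beschleunigung: a(t) = 72·exp(3·t). Aus der Gleichung für die Beschleunigung a(t) = 72·exp(3·t), setzen wir t = log(2)/3 ein und erhalten a = 144.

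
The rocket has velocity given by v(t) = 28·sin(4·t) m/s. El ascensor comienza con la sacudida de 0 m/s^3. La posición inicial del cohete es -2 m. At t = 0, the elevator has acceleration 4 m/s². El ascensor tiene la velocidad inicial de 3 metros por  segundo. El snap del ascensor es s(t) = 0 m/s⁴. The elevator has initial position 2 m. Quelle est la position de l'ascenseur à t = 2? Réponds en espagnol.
Partiendo del snap s(t) = 0, tomamos 4 integrales. Integrando el snap y usando la condición inicial j(0) = 0, obtenemos j(t) = 0. La integral de la sacudida, con a(0) = 4, da la aceleración: a(t) = 4. La integral de la aceleración, con v(0) = 3, da la velocidad: v(t) = 4·t + 3. La antiderivada de la velocidad es la posición. Usando x(0) = 2, obtenemos x(t) = 2·t^2 + 3·t + 2. Usando x(t) = 2·t^2 + 3·t + 2 y sustituyendo t = 2, encontramos x = 16.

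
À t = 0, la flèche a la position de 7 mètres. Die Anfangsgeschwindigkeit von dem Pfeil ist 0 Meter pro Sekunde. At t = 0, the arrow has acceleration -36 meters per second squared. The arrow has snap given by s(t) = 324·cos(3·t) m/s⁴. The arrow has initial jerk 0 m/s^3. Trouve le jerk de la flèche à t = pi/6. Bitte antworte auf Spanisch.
Partiendo del snap s(t) = 324·cos(3·t), tomamos 1 integral. Integrando el snap y usando la condición inicial j(0) = 0, obtenemos j(t) = 108·sin(3·t). Tenemos la sacudida j(t) = 108·sin(3·t). Sustituyendo t = pi/6: j(pi/6) = 108.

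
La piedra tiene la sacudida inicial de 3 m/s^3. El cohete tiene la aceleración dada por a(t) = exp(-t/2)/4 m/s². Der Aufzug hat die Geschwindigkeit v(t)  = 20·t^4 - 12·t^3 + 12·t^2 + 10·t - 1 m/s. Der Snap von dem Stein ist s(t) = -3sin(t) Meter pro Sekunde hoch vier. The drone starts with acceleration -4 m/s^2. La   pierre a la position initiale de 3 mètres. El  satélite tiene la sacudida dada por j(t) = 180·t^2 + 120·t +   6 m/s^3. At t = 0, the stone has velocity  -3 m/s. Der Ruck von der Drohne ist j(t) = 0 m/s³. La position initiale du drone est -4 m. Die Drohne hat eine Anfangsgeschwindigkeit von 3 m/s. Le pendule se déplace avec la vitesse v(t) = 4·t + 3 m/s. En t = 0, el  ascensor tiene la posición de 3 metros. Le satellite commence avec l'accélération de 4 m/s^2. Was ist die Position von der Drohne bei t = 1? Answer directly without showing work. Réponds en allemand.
x(1) = -3.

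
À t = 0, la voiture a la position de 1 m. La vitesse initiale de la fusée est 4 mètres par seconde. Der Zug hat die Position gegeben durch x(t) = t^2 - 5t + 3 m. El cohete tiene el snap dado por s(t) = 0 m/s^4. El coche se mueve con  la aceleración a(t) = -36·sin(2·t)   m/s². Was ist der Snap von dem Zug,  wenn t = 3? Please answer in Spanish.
Debemos derivar nuestra ecuación de la posición x(t) = t^2 - 5·t + 3 4 veces. La derivada de la posición da la velocidad: v(t) = 2·t - 5. La derivada de la velocidad da la aceleración: a(t) = 2. Derivando la aceleración, obtenemos la sacudida: j(t) = 0. La derivada de la sacudida da el snap: s(t) = 0. Usando s(t) = 0 y sustituyendo t = 3, encontramos s = 0.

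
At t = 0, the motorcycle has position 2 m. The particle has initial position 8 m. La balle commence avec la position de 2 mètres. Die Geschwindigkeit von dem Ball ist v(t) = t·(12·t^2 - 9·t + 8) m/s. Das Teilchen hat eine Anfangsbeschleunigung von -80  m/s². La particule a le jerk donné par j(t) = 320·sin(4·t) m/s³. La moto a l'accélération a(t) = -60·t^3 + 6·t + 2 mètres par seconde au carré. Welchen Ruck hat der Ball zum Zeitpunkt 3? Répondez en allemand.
Um dies zu lösen, müssen wir 2 Ableitungen unserer Gleichung für die Geschwindigkeit v(t) = t·(12·t^2 - 9·t + 8) nehmen. Mit d/dt von v(t) finden wir a(t) = 12·t^2 + t·(24·t - 9) - 9·t + 8. Die Ableitung von der Beschleunigung ergibt den Ruck: j(t) = 72·t - 18. Mit j(t) = 72·t - 18 und Einsetzen von t = 3, finden wir j = 198.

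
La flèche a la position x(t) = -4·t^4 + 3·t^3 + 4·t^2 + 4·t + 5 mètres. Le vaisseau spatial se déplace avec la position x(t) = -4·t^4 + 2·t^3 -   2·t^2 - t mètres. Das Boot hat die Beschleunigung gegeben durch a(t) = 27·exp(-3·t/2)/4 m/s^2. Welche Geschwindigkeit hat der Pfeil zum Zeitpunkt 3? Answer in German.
Um dies zu lösen, müssen wir 1 Ableitung unserer Gleichung für die Position x(t) = -4·t^4 + 3·t^3 + 4·t^2 + 4·t + 5 nehmen. Durch Ableiten von der Position erhalten wir die Geschwindigkeit: v(t) = -16·t^3 + 9·t^2 + 8·t + 4. Aus der Gleichung für die Geschwindigkeit v(t) = -16·t^3 + 9·t^2 + 8·t + 4, setzen wir t = 3 ein und erhalten v = -323.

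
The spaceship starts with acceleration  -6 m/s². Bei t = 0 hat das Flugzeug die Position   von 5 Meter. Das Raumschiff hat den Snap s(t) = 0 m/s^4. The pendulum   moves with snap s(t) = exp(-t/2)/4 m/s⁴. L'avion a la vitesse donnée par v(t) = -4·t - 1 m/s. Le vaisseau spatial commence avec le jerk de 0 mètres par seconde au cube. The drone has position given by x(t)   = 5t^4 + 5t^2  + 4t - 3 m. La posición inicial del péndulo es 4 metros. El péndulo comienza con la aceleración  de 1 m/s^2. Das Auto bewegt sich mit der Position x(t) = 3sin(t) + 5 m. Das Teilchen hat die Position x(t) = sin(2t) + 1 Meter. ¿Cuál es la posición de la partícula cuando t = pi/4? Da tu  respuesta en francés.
Nous avons la position x(t) = sin(2·t) + 1. En substituant t = pi/4: x(pi/4) = 2.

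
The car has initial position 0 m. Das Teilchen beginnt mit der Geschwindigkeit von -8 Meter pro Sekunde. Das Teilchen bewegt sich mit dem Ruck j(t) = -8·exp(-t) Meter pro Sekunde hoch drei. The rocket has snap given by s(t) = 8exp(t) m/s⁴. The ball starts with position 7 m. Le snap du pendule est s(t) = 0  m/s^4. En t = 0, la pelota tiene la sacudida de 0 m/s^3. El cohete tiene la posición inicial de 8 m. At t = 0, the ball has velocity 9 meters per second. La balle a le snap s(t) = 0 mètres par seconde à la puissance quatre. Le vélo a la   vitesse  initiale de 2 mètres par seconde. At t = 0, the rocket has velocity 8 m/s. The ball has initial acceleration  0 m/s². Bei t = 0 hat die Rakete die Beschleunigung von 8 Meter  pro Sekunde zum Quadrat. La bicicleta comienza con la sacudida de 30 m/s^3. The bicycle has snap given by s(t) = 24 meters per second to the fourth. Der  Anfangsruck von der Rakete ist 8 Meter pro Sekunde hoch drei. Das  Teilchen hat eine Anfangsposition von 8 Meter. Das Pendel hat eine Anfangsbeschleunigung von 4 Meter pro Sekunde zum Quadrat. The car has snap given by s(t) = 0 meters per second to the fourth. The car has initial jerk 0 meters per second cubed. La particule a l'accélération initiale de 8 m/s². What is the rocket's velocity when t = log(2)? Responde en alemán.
Um dies zu lösen, müssen wir 3 Integrale unserer Gleichung für den Snap s(t) = 8·exp(t) finden. Durch Integration von dem Snap und Verwendung der Anfangsbedingung j(0) = 8, erhalten wir j(t) = 8·exp(t). Die Stammfunktion von dem Ruck, mit a(0) = 8, ergibt die Beschleunigung: a(t) = 8·exp(t). Das Integral von der Beschleunigung ist die Geschwindigkeit. Mit v(0) = 8 erhalten wir v(t) = 8·exp(t). Aus der Gleichung für die Geschwindigkeit v(t) = 8·exp(t), setzen wir t = log(2) ein und erhalten v = 16.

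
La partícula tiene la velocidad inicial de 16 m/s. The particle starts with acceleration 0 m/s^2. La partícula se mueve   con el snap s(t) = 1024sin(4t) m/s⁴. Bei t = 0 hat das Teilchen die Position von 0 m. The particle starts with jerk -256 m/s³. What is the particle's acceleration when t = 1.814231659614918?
To solve this, we need to take 2 antiderivatives of our snap equation s(t) = 1024·sin(4·t). Finding the antiderivative of s(t) and using j(0) = -256: j(t) = -256·cos(4·t). Integrating jerk and using the initial condition a(0) = 0, we get a(t) = -64·sin(4·t). Using a(t) = -64·sin(4·t) and substituting t = 1.814231659614918, we find a = -52.9276741143124.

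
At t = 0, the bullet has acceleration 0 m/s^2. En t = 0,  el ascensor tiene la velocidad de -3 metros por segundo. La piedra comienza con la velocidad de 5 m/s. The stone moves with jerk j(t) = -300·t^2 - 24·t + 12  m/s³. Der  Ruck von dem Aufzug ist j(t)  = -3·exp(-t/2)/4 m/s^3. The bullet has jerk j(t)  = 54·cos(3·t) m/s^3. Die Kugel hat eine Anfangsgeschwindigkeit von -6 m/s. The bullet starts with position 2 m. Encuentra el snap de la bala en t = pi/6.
Partiendo de la sacudida j(t) = 54·cos(3·t), tomamos 1 derivada. Derivando la sacudida, obtenemos el snap: s(t) = -162·sin(3·t). De la ecuación del snap s(t) = -162·sin(3·t), sustituimos t = pi/6 para obtener s = -162.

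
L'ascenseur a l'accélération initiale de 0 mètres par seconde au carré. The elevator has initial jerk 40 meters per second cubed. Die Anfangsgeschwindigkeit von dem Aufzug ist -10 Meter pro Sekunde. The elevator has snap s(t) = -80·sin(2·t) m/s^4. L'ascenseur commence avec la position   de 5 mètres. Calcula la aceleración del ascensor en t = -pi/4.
Debemos encontrar la integral de nuestra ecuación del snap s(t) = -80·sin(2·t) 2 veces. La integral del snap, con j(0) = 40, da la sacudida: j(t) = 40·cos(2·t). Tomando ∫j(t)dt y aplicando a(0) = 0, encontramos a(t) = 20·sin(2·t). Tenemos la aceleración a(t) = 20·sin(2·t). Sustituyendo t = -pi/4: a(-pi/4) = -20.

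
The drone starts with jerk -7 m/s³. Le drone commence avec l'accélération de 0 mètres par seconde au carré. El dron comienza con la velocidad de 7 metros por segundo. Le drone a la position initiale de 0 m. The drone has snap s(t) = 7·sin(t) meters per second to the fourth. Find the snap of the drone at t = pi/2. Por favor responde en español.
Usando s(t) = 7·sin(t) y sustituyendo t = pi/2, encontramos s = 7.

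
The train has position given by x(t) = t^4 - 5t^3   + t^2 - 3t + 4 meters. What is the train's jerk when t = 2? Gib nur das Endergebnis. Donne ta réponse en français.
j(2) = 18.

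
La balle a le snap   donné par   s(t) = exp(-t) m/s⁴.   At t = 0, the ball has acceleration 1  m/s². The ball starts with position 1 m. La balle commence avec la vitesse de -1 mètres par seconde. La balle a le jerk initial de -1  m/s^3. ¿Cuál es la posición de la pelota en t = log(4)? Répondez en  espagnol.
Necesitamos integrar nuestra ecuación del snap s(t) = exp(-t) 4 veces. La integral del snap, con j(0) = -1, da la sacudida: j(t) = -exp(-t). La antiderivada de la sacudida, con a(0) = 1, da la aceleración: a(t) = exp(-t). Tomando ∫a(t)dt y aplicando v(0) = -1, encontramos v(t) = -exp(-t). Integrando la velocidad y usando la condición inicial x(0) = 1, obtenemos x(t) = exp(-t). Usando x(t) = exp(-t) y sustituyendo t = log(4), encontramos x = 1/4.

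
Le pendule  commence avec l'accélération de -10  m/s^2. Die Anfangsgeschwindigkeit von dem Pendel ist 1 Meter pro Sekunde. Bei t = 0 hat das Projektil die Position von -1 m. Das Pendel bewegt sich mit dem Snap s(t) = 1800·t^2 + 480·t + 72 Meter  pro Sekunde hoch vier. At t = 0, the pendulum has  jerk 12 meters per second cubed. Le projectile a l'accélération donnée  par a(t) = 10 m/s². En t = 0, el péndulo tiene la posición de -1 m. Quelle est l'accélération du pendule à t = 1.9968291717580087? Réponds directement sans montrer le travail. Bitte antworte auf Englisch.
a(1.9968291717580087) = 3179.28272221772.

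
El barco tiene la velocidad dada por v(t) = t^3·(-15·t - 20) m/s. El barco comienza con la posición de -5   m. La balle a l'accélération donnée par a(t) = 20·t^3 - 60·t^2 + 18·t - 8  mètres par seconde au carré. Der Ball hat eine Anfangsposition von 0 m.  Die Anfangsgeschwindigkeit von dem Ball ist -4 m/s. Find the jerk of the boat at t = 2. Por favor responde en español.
Debemos derivar nuestra ecuación de la velocidad v(t) = t^3·(-15·t - 20) 2 veces. La derivada de la velocidad da la aceleración: a(t) = -15·t^3 + 3·t^2·(-15·t - 20). Tomando d/dt de a(t), encontramos j(t) = -90·t^2 + 6·t·(-15·t - 20). De la ecuación de la sacudida j(t) = -90·t^2 + 6·t·(-15·t - 20), sustituimos t = 2 para obtener j = -960.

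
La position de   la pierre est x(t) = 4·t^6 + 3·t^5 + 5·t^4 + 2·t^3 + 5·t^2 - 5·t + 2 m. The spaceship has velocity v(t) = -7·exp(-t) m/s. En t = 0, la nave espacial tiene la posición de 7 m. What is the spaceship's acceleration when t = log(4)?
To solve this, we need to take 1 derivative of our velocity equation v(t) = -7·exp(-t). The derivative of velocity gives acceleration: a(t) = 7·exp(-t). Using a(t) = 7·exp(-t) and substituting t = log(4), we find a = 7/4.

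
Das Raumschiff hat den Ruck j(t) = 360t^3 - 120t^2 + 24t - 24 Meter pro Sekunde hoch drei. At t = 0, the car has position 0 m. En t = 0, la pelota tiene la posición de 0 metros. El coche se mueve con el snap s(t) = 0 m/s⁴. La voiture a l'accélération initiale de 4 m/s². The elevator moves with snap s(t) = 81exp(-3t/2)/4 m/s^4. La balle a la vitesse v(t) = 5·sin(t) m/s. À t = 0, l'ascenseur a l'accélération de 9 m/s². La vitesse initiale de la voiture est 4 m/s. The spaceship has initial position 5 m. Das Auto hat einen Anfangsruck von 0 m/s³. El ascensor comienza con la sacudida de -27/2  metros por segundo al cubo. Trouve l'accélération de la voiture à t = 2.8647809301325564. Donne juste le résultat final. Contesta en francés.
À t = 2.8647809301325564, a = 4.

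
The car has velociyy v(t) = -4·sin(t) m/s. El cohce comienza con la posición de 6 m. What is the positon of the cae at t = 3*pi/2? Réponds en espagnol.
Para resolver esto, necesitamos tomar 1 integral de nuestra ecuación de la velocidad v(t) = -4·sin(t). La antiderivada de la velocidad es la posición. Usando x(0) = 6, obtenemos x(t) = 4·cos(t) + 2. Usando x(t) = 4·cos(t) + 2 y sustituyendo t = 3*pi/2, encontramos x = 2.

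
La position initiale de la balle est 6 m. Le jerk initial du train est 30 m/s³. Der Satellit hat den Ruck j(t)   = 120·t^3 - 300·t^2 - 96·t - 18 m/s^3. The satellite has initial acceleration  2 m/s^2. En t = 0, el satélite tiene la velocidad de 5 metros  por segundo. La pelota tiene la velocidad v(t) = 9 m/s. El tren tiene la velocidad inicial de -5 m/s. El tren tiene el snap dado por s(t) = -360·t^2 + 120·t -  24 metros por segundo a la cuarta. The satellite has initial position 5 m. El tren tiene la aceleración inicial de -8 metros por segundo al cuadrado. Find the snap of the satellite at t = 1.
We must differentiate our jerk equation j(t) = 120·t^3 - 300·t^2 - 96·t - 18 1 time. The derivative of jerk gives snap: s(t) = 360·t^2 - 600·t - 96. From the given snap equation s(t) = 360·t^2 - 600·t - 96, we substitute t = 1 to get s = -336.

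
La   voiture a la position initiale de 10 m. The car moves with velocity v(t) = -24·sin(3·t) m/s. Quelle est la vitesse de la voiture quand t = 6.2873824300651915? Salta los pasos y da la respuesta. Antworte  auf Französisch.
La réponse est -0.302184862755299.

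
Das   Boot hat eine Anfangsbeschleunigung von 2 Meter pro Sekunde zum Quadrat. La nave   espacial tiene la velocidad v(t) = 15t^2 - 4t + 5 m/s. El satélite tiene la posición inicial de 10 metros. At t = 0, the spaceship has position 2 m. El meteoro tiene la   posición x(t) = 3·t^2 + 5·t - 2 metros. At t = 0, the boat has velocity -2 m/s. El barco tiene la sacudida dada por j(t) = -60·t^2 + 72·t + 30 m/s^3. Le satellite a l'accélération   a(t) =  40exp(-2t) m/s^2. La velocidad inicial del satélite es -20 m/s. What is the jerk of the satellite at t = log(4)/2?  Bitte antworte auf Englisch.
Starting from acceleration a(t) = 40·exp(-2·t), we take 1 derivative. Differentiating acceleration, we get jerk: j(t) = -80·exp(-2·t). We have jerk j(t) = -80·exp(-2·t). Substituting t = log(4)/2: j(log(4)/2) = -20.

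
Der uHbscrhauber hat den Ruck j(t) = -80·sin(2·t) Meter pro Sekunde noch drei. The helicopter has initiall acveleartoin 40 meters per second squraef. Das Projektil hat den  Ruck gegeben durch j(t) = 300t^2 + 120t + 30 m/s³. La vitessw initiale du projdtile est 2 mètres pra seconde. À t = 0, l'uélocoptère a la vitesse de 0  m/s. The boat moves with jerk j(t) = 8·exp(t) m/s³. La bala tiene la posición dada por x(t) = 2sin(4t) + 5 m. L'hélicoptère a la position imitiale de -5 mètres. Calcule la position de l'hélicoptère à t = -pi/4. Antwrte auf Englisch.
We must find the integral of our jerk equation j(t) = -80·sin(2·t) 3 times. Finding the antiderivative of j(t) and using a(0) = 40: a(t) = 40·cos(2·t). The integral of acceleration is velocity. Using v(0) = 0, we get v(t) = 20·sin(2·t). Integrating velocity and using the initial condition x(0) = -5, we get x(t) = 5 - 10·cos(2·t). Using x(t) = 5 - 10·cos(2·t) and substituting t = -pi/4, we find x = 5.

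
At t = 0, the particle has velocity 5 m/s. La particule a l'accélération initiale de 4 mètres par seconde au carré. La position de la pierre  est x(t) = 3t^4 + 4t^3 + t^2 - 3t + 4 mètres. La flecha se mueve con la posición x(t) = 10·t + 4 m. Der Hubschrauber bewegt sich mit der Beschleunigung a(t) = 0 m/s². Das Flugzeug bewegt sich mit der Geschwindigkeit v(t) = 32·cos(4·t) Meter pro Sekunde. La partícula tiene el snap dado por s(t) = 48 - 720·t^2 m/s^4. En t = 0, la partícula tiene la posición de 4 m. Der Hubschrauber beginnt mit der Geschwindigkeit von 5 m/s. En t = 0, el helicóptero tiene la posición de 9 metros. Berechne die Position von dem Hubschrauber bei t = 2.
Um dies zu lösen, müssen wir 2 Integrale unserer Gleichung für die Beschleunigung a(t) = 0 finden. Die Stammfunktion von der Beschleunigung, mit v(0) = 5, ergibt die Geschwindigkeit: v(t) = 5. Das Integral von der Geschwindigkeit, mit x(0) = 9, ergibt die Position: x(t) = 5·t + 9. Aus der Gleichung für die Position x(t) = 5·t + 9, setzen wir t = 2 ein und erhalten x = 19.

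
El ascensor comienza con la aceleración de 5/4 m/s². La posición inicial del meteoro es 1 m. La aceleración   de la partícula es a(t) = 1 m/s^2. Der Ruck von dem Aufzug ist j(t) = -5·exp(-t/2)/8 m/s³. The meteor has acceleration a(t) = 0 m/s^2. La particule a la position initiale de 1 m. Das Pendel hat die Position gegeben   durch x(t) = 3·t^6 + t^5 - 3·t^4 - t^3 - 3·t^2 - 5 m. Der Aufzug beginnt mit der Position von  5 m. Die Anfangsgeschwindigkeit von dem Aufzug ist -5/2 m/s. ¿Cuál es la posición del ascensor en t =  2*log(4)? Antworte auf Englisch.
We need to integrate our jerk equation j(t) = -5·exp(-t/2)/8 3 times. The antiderivative of jerk, with a(0) = 5/4, gives acceleration: a(t) = 5·exp(-t/2)/4. The antiderivative of acceleration is velocity. Using v(0) = -5/2, we get v(t) = -5·exp(-t/2)/2. Finding the antiderivative of v(t) and using x(0) = 5: x(t) = 5·exp(-t/2). Using x(t) = 5·exp(-t/2) and substituting t = 2*log(4), we find x = 5/4.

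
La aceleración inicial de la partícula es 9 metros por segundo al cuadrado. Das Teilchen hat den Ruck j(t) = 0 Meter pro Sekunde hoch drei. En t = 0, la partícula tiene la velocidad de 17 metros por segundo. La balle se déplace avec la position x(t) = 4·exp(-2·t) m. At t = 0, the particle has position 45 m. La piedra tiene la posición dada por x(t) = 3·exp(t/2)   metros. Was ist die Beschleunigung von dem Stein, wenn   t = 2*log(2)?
Um dies zu lösen, müssen wir 2 Ableitungen unserer Gleichung für die Position x(t) = 3·exp(t/2) nehmen. Durch Ableiten von der Position erhalten wir die Geschwindigkeit: v(t) = 3·exp(t/2)/2. Mit d/dt von v(t) finden wir a(t) = 3·exp(t/2)/4. Aus der Gleichung für die Beschleunigung a(t) = 3·exp(t/2)/4, setzen wir t = 2*log(2) ein und erhalten a = 3/2.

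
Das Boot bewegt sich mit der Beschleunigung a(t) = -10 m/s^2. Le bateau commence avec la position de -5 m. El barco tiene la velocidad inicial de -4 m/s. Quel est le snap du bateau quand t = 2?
Pour résoudre ceci, nous devons prendre 2 dérivées de notre équation de l'accélération a(t) = -10. En prenant d/dt de a(t), nous trouvons j(t) = 0. La dérivée du jerk donne le snap: s(t) = 0. En utilisant s(t) = 0 et en substituant t = 2, nous trouvons s = 0.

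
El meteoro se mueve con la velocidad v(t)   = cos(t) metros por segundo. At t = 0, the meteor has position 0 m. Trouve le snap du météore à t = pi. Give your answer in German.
Wir müssen unsere Gleichung für die Geschwindigkeit v(t) = cos(t) 3-mal ableiten. Durch Ableiten von der Geschwindigkeit erhalten wir die Beschleunigung: a(t) = -sin(t). Die Ableitung von der Beschleunigung ergibt den Ruck: j(t) = -cos(t). Mit d/dt von j(t) finden wir s(t) = sin(t). Mit s(t) = sin(t) und Einsetzen von t = pi, finden wir s = 0.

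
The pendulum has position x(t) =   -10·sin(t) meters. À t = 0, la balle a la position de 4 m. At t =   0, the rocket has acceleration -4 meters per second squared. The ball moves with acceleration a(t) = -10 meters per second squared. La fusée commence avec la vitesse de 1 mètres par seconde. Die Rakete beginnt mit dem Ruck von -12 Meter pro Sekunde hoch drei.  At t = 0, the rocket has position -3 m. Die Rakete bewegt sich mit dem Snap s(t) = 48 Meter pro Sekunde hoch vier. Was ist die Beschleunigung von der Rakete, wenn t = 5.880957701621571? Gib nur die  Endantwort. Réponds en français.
L'accélération à t = 5.880957701621571 est a = 755.484431298831.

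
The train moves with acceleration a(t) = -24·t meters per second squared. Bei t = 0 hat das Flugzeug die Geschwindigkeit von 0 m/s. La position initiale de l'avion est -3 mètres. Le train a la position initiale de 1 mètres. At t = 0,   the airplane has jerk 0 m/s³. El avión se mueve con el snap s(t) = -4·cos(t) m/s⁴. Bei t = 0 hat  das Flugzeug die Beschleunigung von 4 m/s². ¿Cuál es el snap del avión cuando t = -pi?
Tenemos el snap s(t) = -4·cos(t). Sustituyendo t = -pi: s(-pi) = 4.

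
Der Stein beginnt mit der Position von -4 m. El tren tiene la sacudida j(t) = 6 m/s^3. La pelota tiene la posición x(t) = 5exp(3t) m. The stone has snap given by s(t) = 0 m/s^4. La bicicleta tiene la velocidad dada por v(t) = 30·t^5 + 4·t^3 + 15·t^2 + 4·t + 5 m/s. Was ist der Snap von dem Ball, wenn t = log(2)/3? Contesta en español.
Partiendo de la posición x(t) = 5·exp(3·t), tomamos 4 derivadas. Tomando d/dt de x(t), encontramos v(t) = 15·exp(3·t). Tomando d/dt de v(t), encontramos a(t) = 45·exp(3·t). Derivando la aceleración, obtenemos la sacudida: j(t) = 135·exp(3·t). Derivando la sacudida, obtenemos el snap: s(t) = 405·exp(3·t). Usando s(t) = 405·exp(3·t) y sustituyendo t = log(2)/3, encontramos s = 810.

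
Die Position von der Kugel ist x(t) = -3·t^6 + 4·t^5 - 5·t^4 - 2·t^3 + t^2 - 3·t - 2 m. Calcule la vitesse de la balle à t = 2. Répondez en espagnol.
Para resolver esto, necesitamos tomar 1 derivada de nuestra ecuación de la posición x(t) = -3·t^6 + 4·t^5 - 5·t^4 - 2·t^3 + t^2 - 3·t - 2. La derivada de la posición da la velocidad: v(t) = -18·t^5 + 20·t^4 - 20·t^3 - 6·t^2 + 2·t - 3. Usando v(t) = -18·t^5 + 20·t^4 - 20·t^3 - 6·t^2 + 2·t - 3 y sustituyendo t = 2, encontramos v = -439.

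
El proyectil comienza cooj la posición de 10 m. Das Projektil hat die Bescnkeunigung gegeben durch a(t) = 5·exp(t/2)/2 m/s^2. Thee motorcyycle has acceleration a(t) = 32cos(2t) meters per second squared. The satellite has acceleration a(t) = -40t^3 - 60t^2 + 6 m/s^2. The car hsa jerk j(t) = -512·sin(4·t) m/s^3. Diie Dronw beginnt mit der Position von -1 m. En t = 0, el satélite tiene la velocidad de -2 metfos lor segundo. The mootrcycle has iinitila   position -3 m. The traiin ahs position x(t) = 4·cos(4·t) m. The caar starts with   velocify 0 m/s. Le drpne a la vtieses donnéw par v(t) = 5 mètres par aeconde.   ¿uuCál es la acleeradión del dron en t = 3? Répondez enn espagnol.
Partiendo de la velocidad v(t) = 5, tomamos 1 derivada. La derivada de la velocidad da la aceleración: a(t) = 0. Tenemos la aceleración a(t) = 0. Sustituyendo t = 3: a(3) = 0.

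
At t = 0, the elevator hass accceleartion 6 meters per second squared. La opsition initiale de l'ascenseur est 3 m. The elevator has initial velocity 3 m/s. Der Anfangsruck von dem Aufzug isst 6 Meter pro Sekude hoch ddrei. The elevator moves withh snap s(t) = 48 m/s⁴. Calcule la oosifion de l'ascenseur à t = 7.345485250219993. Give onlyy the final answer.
À t = 7.345485250219993, x = 6405.77206081613.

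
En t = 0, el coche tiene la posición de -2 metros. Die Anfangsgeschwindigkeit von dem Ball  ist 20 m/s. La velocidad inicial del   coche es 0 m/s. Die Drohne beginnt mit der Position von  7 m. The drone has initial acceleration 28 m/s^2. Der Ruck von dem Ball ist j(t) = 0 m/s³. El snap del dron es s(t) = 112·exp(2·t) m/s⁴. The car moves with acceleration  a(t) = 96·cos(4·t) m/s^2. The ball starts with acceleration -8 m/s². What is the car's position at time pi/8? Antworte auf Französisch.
Nous devons trouver l'intégrale de notre équation de l'accélération a(t) = 96·cos(4·t) 2 fois. En intégrant l'accélération et en utilisant la condition initiale v(0) = 0, nous obtenons v(t) = 24·sin(4·t). En intégrant la vitesse et en utilisant la condition initiale x(0) = -2, nous obtenons x(t) = 4 - 6·cos(4·t). En utilisant x(t) = 4 - 6·cos(4·t) et en substituant t = pi/8, nous trouvons x = 4.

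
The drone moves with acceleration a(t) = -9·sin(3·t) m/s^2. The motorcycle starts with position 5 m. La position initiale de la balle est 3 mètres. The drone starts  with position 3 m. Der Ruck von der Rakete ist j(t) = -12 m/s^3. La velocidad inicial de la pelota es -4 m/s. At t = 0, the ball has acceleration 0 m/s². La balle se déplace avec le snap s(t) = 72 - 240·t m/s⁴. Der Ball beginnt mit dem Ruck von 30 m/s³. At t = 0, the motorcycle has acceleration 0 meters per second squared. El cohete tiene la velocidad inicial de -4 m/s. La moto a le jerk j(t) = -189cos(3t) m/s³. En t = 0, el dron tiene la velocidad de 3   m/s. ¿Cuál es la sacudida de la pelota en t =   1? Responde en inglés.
We must find the integral of our snap equation s(t) = 72 - 240·t 1 time. The integral of snap is jerk. Using j(0) = 30, we get j(t) = -120·t^2 + 72·t + 30. Using j(t) = -120·t^2 + 72·t + 30 and substituting t = 1, we find j = -18.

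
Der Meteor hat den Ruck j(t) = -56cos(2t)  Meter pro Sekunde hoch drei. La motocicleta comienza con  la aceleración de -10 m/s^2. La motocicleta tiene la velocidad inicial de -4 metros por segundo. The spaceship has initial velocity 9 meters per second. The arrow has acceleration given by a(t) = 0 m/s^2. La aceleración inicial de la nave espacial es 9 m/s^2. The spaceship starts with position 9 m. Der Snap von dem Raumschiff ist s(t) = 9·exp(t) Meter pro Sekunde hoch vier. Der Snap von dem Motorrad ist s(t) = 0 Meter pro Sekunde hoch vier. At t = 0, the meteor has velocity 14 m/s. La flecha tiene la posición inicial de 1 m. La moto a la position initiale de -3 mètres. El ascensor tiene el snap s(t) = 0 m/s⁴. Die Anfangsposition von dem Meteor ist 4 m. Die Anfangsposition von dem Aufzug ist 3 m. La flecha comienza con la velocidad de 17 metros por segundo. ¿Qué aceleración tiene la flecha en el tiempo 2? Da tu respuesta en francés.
En utilisant a(t) = 0 et en substituant t = 2, nous trouvons a = 0.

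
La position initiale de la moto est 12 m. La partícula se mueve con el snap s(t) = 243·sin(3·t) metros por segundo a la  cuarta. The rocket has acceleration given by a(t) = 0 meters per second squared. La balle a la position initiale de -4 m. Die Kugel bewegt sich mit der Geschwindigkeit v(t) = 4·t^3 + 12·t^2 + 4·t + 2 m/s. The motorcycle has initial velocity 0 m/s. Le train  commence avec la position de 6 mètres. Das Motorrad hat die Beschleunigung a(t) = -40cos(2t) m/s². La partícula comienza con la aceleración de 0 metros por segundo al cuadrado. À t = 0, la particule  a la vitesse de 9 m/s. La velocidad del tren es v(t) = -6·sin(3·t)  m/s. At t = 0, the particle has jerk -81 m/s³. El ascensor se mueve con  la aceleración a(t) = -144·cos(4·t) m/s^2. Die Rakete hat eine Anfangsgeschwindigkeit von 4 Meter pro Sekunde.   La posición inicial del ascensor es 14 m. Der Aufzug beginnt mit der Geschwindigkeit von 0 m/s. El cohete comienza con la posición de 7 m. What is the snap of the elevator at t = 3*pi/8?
To solve this, we need to take 2 derivatives of our acceleration equation a(t) = -144·cos(4·t). Taking d/dt of a(t), we find j(t) = 576·sin(4·t). Taking d/dt of j(t), we find s(t) = 2304·cos(4·t). From the given snap equation s(t) = 2304·cos(4·t), we substitute t = 3*pi/8 to get s = 0.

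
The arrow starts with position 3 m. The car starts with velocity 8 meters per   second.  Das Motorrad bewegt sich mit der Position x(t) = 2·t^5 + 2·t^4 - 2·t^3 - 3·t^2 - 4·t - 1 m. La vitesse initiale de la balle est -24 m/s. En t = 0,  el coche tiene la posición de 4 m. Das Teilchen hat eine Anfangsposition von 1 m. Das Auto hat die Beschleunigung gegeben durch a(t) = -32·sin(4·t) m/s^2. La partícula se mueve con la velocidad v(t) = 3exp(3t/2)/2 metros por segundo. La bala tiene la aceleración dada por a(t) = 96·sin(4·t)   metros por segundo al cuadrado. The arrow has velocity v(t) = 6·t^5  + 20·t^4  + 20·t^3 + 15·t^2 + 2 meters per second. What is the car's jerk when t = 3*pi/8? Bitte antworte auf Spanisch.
Para resolver esto, necesitamos tomar 1 derivada de nuestra ecuación de la aceleración a(t) = -32·sin(4·t). Tomando d/dt de a(t), encontramos j(t) = -128·cos(4·t). Usando j(t) = -128·cos(4·t) y sustituyendo t = 3*pi/8, encontramos j = 0.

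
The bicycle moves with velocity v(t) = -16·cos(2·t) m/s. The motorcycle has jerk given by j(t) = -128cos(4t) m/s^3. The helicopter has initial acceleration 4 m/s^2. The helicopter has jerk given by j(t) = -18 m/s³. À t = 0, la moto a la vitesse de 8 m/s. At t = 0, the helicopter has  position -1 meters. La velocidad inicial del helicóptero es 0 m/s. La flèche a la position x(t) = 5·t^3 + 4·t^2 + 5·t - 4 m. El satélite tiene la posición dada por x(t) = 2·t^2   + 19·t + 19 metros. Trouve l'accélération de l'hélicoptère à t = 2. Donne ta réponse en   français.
Pour résoudre ceci, nous devons prendre 1 intégrale de notre équation du jerk j(t) = -18. En intégrant le jerk et en utilisant la condition initiale a(0) = 4, nous obtenons a(t) = 4 - 18·t. Nous avons l'accélération a(t) = 4 - 18·t. En substituant t = 2: a(2) = -32.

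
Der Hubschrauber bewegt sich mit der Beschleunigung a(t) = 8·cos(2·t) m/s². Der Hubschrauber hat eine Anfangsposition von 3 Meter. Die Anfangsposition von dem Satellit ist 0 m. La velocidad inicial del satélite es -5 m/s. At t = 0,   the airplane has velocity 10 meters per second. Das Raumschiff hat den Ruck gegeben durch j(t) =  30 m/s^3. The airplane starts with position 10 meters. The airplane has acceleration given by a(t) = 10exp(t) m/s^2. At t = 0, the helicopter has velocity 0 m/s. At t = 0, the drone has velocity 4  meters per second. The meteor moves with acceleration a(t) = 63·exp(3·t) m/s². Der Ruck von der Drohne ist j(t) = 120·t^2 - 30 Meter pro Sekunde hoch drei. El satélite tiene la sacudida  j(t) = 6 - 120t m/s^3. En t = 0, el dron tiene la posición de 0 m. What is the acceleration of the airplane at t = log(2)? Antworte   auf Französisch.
En utilisant a(t) = 10·exp(t) et en substituant t = log(2), nous trouvons a = 20.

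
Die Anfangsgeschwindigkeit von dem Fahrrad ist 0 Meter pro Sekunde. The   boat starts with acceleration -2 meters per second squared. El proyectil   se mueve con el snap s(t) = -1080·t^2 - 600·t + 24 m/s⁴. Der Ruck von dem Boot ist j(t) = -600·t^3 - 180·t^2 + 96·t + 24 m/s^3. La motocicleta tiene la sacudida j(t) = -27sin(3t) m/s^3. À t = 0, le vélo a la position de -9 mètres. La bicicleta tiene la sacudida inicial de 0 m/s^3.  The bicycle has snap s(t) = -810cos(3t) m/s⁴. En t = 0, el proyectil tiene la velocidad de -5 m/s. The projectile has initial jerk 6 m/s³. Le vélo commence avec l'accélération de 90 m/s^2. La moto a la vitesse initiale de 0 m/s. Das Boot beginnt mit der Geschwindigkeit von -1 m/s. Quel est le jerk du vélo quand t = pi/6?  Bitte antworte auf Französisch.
En partant du snap s(t) = -810·cos(3·t), nous prenons 1 primitive. La primitive du snap, avec j(0) = 0, donne le jerk: j(t) = -270·sin(3·t). En utilisant j(t) = -270·sin(3·t) et en substituant t = pi/6, nous trouvons j = -270.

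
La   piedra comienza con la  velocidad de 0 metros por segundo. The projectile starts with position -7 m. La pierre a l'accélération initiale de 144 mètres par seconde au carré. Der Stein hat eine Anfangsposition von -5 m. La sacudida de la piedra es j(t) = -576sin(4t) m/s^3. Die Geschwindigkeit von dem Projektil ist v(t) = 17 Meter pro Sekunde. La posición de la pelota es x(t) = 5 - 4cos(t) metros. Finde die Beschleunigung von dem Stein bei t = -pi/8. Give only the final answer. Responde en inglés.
The answer is 0.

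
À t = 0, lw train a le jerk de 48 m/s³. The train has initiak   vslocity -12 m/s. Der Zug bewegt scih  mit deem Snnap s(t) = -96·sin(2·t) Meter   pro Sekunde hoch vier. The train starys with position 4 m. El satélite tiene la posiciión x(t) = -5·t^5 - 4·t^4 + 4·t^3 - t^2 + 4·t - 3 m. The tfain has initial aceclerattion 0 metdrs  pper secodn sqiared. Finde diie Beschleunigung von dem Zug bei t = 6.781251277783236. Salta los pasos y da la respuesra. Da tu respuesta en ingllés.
The answer is 20.1449945747732.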